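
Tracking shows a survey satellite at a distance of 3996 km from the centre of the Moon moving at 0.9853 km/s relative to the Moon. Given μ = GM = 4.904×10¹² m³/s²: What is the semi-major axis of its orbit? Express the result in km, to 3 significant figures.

a ≈ 3310 km

r = 3.996×10⁶ m.
Vis-viva rearranged: 1/a = 2/r − v²/μ = 5.005×10⁻⁷ − 1.980×10⁻⁷ = 3.025×10⁻⁷ m⁻¹.
a = 3.305×10⁶ m = 3305.4 km.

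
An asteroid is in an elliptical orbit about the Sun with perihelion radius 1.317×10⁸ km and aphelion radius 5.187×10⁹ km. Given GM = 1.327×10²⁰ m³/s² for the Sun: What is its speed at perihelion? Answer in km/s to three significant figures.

Semi-major axis a = (r_p + r_a)/2 = 2.6594×10⁹ km = 2.659×10¹² m.
Vis-viva: v² = μ(2/r − 1/a) = 1.327×10²⁰ × (1.519×10⁻¹¹ − 3.760×10⁻¹³) = 1.965×10⁹ m²/s².
v = 44330 m/s = 44.33 km/s.

v ≈ 44.3 km/s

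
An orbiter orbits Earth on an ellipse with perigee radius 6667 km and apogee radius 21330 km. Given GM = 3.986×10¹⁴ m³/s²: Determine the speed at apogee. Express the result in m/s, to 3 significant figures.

v ≈ 2980 m/s

Semi-major axis a = (r_p + r_a)/2 = 13998 km = 1.400×10⁷ m.
Vis-viva: v² = μ(2/r − 1/a) = 3.986×10¹⁴ × (9.376×10⁻⁸ − 7.144×10⁻⁸) = 8.900×10⁶ m²/s².
v = 2983 m/s.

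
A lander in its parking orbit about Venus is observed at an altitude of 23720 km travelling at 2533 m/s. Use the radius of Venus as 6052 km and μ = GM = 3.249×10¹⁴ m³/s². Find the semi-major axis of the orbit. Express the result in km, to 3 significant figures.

a ≈ 21100 km

r = 6052 + 23720 = 29772 km = 2.977×10⁷ m.
Specific orbital energy ε = v²/2 − μ/r = (2533)²/2 − 3.249×10¹⁴/2.977×10⁷ = -7.705×10⁶ J/kg.
Since ε = −μ/(2a), a = −μ/(2ε) = 2.108×10⁷ m = 21084 km.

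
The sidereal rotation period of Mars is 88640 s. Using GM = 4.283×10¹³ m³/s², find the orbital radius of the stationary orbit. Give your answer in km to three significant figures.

A synchronous orbit has period T, so by Kepler's third law a = (μT²/4π²)^(1/3).
μT²/4π² = 4.283×10¹³ × (8.864×10⁴)² / 39.48 = 8.524×10²¹ m³.
a = 2.043×10⁷ m = 20428 km.

r_sync ≈ 20400 km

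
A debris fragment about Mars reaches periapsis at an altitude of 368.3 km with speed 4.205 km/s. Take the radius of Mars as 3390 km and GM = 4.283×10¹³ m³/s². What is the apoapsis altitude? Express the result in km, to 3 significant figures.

r_p = 3390 + 368.3 = 3758.3 km = 3.758×10⁶ m.
Specific energy ε = v²/2 − μ/r = -2.555×10⁶ J/kg, so a = −μ/(2ε) = 8.381×10⁶ m.
The apsides satisfy r_p + r_a = 2a, so the apoapsis radius is 2a − r_p = 1.300×10⁷ m = 13004 km.
Apoapsis altitude = 13004 − 3390 = 9614.3 km.

apoapsis altitude ≈ 9610 km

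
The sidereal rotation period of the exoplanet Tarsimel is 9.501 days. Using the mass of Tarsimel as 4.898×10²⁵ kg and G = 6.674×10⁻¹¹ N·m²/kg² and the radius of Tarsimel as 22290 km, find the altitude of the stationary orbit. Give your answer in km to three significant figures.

μ = GM = 6.674×10⁻¹¹ × 4.898×10²⁵ = 3.269×10¹⁵ m³/s².
T = 9.501 days = 8.209×10⁵ s.
A synchronous orbit has period T, so by Kepler's third law a = (μT²/4π²)^(1/3).
μT²/4π² = 3.269×10¹⁵ × (8.209×10⁵)² / 39.48 = 5.580×10²⁵ m³.
a = 3.821×10⁸ m = 3.8212×10⁵ km.
Altitude h = a − R = 3.8212×10⁵ − 22290 = 3.5983×10⁵ km.

h_sync ≈ 3.60×10⁵ km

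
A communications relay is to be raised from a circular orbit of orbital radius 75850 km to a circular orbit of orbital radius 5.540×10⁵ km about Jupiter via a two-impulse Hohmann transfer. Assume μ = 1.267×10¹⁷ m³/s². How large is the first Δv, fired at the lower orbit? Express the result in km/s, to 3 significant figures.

Δv ≈ 13.3 km/s

r₁ = 75850 km = 7.585×10⁷ m.
r₂ = 5.540×10⁵ km = 5.540×10⁸ m.
Transfer ellipse a_t = (r₁ + r₂)/2 = 3.149×10⁸ m.
At r₁: circular v_c1 = √(μ/r₁) = 40870 m/s; transfer-perijove v_p = √[μ(2/r₁ − 1/a_t)] = 54210 m/s.
Δv₁ = v_p − v_c1 = 13340 m/s.
= 13.34 km/s.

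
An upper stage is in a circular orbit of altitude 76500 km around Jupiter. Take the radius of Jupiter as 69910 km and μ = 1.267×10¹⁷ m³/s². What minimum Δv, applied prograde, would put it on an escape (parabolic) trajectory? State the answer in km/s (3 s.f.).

Δv ≈ 12.2 km/s

r = 69910 + 76500 = 146410 km = 1.4641×10⁸ m.
Circular speed v_c = √(μ/r) = 29420 m/s.
Escape speed v_esc = √(2μ/r) = √2 × v_c = 41600 m/s.
Δv = v_esc − v_c = 12190 m/s = 12.19 km/s.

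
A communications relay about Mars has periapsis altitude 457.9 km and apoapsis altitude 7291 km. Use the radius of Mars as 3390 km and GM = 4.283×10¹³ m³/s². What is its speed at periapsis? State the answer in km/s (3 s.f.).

v ≈ 4.05 km/s

r_p = 3390 + 457.9 = 3847.9 km = 3.8479×10⁶ m.
r_a = 3390 + 7291 = 10681 km = 1.0681×10⁷ m.
Semi-major axis a = (r_p + r_a)/2 = 7264.4 km = 7.264×10⁶ m.
Vis-viva: v² = μ(2/r − 1/a) = 4.283×10¹³ × (5.198×10⁻⁷ − 1.377×10⁻⁷) = 1.637×10⁷ m²/s².
v = 4045 m/s = 4.045 km/s.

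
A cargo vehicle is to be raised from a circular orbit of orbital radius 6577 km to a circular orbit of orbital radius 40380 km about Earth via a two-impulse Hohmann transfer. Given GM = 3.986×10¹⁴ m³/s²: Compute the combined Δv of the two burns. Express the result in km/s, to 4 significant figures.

r₁ = 6577 km = 6.577×10⁶ m.
r₂ = 40380 km = 4.038×10⁷ m.
Transfer ellipse a_t = (r₁ + r₂)/2 = 2.348×10⁷ m.
At r₁: circular v_c1 = √(μ/r₁) = 7785 m/s; transfer-perigee v_p = √[μ(2/r₁ − 1/a_t)] = 10210 m/s.
Δv₁ = v_p − v_c1 = 2425 m/s.
At r₂: circular v_c2 = √(μ/r₂) = 3142 m/s; transfer-apogee v_a = √[μ(2/r₂ − 1/a_t)] = 1663 m/s.
Δv₂ = v_c2 − v_a = 1479 m/s.
Total Δv = Δv₁ + Δv₂ = 3903 m/s = 3.903 km/s.

Δv_total ≈ 3.903 km/s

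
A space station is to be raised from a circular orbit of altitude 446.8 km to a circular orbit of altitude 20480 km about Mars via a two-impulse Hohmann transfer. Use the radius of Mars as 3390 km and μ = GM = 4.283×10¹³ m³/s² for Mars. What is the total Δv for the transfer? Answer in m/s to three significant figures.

Δv_total ≈ 1680 m/s

r₁ = 3390 + 446.8 = 3836.8 km = 3.8368×10⁶ m.
r₂ = 3390 + 20480 = 23870 km = 2.3870×10⁷ m.
Transfer ellipse a_t = (r₁ + r₂)/2 = 1.385×10⁷ m.
At r₁: circular v_c1 = √(μ/r₁) = 3341 m/s; transfer-periapsis v_p = √[μ(2/r₁ − 1/a_t)] = 4386 m/s.
Δv₁ = v_p − v_c1 = 1045 m/s.
At r₂: circular v_c2 = √(μ/r₂) = 1340 m/s; transfer-apoapsis v_a = √[μ(2/r₂ − 1/a_t)] = 704.9 m/s.
Δv₂ = v_c2 − v_a = 634.6 m/s.
Total Δv = Δv₁ + Δv₂ = 1679 m/s.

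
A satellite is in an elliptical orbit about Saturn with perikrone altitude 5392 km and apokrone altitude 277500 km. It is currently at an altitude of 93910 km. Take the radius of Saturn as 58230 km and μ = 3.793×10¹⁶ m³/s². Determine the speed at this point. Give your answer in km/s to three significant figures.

r_p = 58230 + 5392 = 63622 km = 6.3622×10⁷ m.
r_a = 58230 + 277500 = 335730 km = 3.3573×10⁸ m.
r = 58230 + 93910 = 1.5214×10⁵ km = 1.521×10⁸ m.
Semi-major axis a = (r_p + r_a)/2 = 1.9968×10⁵ km = 1.997×10⁸ m.
Vis-viva: v² = μ(2/r − 1/a) = 3.793×10¹⁶ × (1.315×10⁻⁸ − 5.008×10⁻⁹) = 3.087×10⁸ m²/s².
v = 17570 m/s = 17.57 km/s.

v ≈ 17.6 km/s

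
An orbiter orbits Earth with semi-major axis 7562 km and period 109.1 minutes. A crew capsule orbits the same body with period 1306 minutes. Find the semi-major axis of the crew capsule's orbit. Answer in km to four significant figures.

Kepler's third law: a³ ∝ T², so a₂ = a₁ (T₂/T₁)^(2/3).
T₂/T₁ = 11.97, (T₂/T₁)^(2/3) = 5.233.
a₂ = 7562 × 5.233 = 39570 km.

a₂ ≈ 39570 km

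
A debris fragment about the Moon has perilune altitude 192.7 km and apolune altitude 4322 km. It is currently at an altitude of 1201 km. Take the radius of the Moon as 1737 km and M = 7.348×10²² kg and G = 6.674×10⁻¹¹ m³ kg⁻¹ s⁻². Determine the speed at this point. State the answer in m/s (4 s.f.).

v ≈ 1453 m/s

μ = GM = 6.674×10⁻¹¹ × 7.348×10²² = 4.904×10¹² m³/s².
r_p = 1737 + 192.7 = 1929.7 km = 1.9297×10⁶ m.
r_a = 1737 + 4322 = 6059.0 km = 6.0590×10⁶ m.
r = 1737 + 1201 = 2938.0 km = 2.938×10⁶ m.
Semi-major axis a = (r_p + r_a)/2 = 3994.3 km = 3.994×10⁶ m.
Vis-viva: v² = μ(2/r − 1/a) = 4.904×10¹² × (6.807×10⁻⁷ − 2.504×10⁻⁷) = 2.111×10⁶ m²/s².
v = 1453 m/s.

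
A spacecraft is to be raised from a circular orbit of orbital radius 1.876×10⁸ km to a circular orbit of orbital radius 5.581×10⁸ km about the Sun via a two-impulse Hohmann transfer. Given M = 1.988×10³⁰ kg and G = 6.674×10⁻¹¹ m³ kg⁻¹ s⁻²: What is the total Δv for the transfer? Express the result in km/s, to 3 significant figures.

μ = GM = 6.674×10⁻¹¹ × 1.988×10³⁰ = 1.327×10²⁰ m³/s².
r₁ = 1.876×10⁸ km = 1.876×10¹¹ m.
r₂ = 5.581×10⁸ km = 5.581×10¹¹ m.
Transfer ellipse a_t = (r₁ + r₂)/2 = 3.728×10¹¹ m.
At r₁: circular v_c1 = √(μ/r₁) = 26590 m/s; transfer-perihelion v_p = √[μ(2/r₁ − 1/a_t)] = 32540 m/s.
Δv₁ = v_p − v_c1 = 5943 m/s.
At r₂: circular v_c2 = √(μ/r₂) = 15420 m/s; transfer-aphelion v_a = √[μ(2/r₂ − 1/a_t)] = 10940 m/s.
Δv₂ = v_c2 − v_a = 4482 m/s.
Total Δv = Δv₁ + Δv₂ = 10420 m/s = 10.42 km/s.

Δv_total ≈ 10.4 km/s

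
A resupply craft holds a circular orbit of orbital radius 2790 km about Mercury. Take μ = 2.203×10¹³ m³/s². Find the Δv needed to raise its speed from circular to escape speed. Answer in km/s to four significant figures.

r = 2790 km = 2.790×10⁶ m.
Circular speed v_c = √(μ/r) = 2810 m/s.
Escape speed v_esc = √(2μ/r) = √2 × v_c = 3974 m/s.
Δv = v_esc − v_c = 1164 m/s = 1.164 km/s.

Δv ≈ 1.164 km/s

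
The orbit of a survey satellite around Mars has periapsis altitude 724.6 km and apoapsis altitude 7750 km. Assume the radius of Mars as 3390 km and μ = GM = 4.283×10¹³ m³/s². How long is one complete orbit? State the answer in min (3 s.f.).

r_p = 3390 + 724.6 = 4114.6 km = 4.1146×10⁶ m.
r_a = 3390 + 7750 = 11140 km = 1.1140×10⁷ m.
Semi-major axis a = (r_p + r_a)/2 = (4114.6 + 11140)/2 = 7627.3 km = 7.627×10⁶ m.
By Kepler's third law T = 2π√(a³/μ) = 2π × 3.219×10³ = 2.022×10⁴ s.
= 337.1 min.

T ≈ 337 min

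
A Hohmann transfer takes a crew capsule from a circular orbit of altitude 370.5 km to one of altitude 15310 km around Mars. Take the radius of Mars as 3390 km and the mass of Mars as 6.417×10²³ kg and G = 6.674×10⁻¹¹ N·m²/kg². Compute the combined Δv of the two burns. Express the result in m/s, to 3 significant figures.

Δv_total ≈ 1620 m/s

μ = GM = 6.674×10⁻¹¹ × 6.417×10²³ = 4.283×10¹³ m³/s².
r₁ = 3390 + 370.5 = 3760.5 km = 3.7605×10⁶ m.
r₂ = 3390 + 15310 = 18700 km = 1.8700×10⁷ m.
Transfer ellipse a_t = (r₁ + r₂)/2 = 1.123×10⁷ m.
At r₁: circular v_c1 = √(μ/r₁) = 3375 m/s; transfer-periapsis v_p = √[μ(2/r₁ − 1/a_t)] = 4355 m/s.
Δv₁ = v_p − v_c1 = 980.0 m/s.
At r₂: circular v_c2 = √(μ/r₂) = 1513 m/s; transfer-apoapsis v_a = √[μ(2/r₂ − 1/a_t)] = 875.7 m/s.
Δv₂ = v_c2 − v_a = 637.6 m/s.
Total Δv = Δv₁ + Δv₂ = 1618 m/s.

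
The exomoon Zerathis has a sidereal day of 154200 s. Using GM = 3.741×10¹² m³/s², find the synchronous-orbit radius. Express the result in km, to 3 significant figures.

r_sync ≈ 13100 km

A synchronous orbit has period T, so by Kepler's third law a = (μT²/4π²)^(1/3).
μT²/4π² = 3.741×10¹² × (1.542×10⁵)² / 39.48 = 2.253×10²¹ m³.
a = 1.311×10⁷ m = 13110 km.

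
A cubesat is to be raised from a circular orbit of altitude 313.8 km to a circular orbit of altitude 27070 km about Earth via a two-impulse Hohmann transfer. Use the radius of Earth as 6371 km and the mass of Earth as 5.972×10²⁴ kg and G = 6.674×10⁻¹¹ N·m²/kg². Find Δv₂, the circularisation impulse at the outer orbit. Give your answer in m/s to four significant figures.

μ = GM = 6.674×10⁻¹¹ × 5.972×10²⁴ = 3.986×10¹⁴ m³/s².
r₁ = 6371 + 313.8 = 6684.8 km = 6.6848×10⁶ m.
r₂ = 6371 + 27070 = 33441 km = 3.3441×10⁷ m.
Transfer ellipse a_t = (r₁ + r₂)/2 = 2.006×10⁷ m.
At r₁: circular v_c1 = √(μ/r₁) = 7722 m/s; transfer-perigee v_p = √[μ(2/r₁ − 1/a_t)] = 9969 m/s.
At r₂: circular v_c2 = √(μ/r₂) = 3452 m/s; transfer-apogee v_a = √[μ(2/r₂ − 1/a_t)] = 1993 m/s.
Δv₂ = v_c2 − v_a = 1460 m/s.

Δv ≈ 1460 m/s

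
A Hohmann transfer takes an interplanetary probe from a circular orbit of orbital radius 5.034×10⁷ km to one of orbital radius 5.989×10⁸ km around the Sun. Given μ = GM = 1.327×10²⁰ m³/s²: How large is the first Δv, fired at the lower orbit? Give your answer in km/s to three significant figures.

Δv ≈ 18.4 km/s

r₁ = 5.034×10⁷ km = 5.034×10¹⁰ m.
r₂ = 5.989×10⁸ km = 5.989×10¹¹ m.
Transfer ellipse a_t = (r₁ + r₂)/2 = 3.246×10¹¹ m.
At r₁: circular v_c1 = √(μ/r₁) = 51340 m/s; transfer-perihelion v_p = √[μ(2/r₁ − 1/a_t)] = 69740 m/s.
Δv₁ = v_p − v_c1 = 18400 m/s.
= 18.40 km/s.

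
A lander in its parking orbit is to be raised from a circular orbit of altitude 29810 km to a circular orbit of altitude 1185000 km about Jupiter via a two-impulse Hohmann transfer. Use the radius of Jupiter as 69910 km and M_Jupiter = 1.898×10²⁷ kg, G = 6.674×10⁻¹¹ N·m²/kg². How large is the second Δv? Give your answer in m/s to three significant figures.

Δv ≈ 6190 m/s

μ = GM = 6.674×10⁻¹¹ × 1.898×10²⁷ = 1.267×10¹⁷ m³/s².
r₁ = 69910 + 29810 = 99720 km = 9.9720×10⁷ m.
r₂ = 69910 + 1185000 = 1254900 km = 1.2549×10⁹ m.
Transfer ellipse a_t = (r₁ + r₂)/2 = 6.773×10⁸ m.
At r₁: circular v_c1 = √(μ/r₁) = 35640 m/s; transfer-perijove v_p = √[μ(2/r₁ − 1/a_t)] = 48510 m/s.
At r₂: circular v_c2 = √(μ/r₂) = 10050 m/s; transfer-apojove v_a = √[μ(2/r₂ − 1/a_t)] = 3855 m/s.
Δv₂ = v_c2 − v_a = 6192 m/s.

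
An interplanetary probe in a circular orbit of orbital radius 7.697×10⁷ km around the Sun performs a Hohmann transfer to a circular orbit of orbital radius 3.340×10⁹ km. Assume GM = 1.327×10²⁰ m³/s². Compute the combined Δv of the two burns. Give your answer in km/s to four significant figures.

Δv_total ≈ 21.50 km/s

r₁ = 7.697×10⁷ km = 7.697×10¹⁰ m.
r₂ = 3.340×10⁹ km = 3.340×10¹² m.
Transfer ellipse a_t = (r₁ + r₂)/2 = 1.708×10¹² m.
At r₁: circular v_c1 = √(μ/r₁) = 41520 m/s; transfer-perihelion v_p = √[μ(2/r₁ − 1/a_t)] = 58060 m/s.
Δv₁ = v_p − v_c1 = 16530 m/s.
At r₂: circular v_c2 = √(μ/r₂) = 6303 m/s; transfer-aphelion v_a = √[μ(2/r₂ − 1/a_t)] = 1338 m/s.
Δv₂ = v_c2 − v_a = 4965 m/s.
Total Δv = Δv₁ + Δv₂ = 21500 m/s = 21.50 km/s.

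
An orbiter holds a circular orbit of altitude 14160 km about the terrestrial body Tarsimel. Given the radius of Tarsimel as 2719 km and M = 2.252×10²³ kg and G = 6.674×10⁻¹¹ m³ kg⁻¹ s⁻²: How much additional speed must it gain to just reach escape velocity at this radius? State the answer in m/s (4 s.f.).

Δv ≈ 390.9 m/s

μ = GM = 6.674×10⁻¹¹ × 2.252×10²³ = 1.503×10¹³ m³/s².
r = 2719 + 14160 = 16879 km = 1.6879×10⁷ m.
Circular speed v_c = √(μ/r) = 943.6 m/s.
Escape speed v_esc = √(2μ/r) = √2 × v_c = 1335 m/s.
Δv = v_esc − v_c = 390.9 m/s.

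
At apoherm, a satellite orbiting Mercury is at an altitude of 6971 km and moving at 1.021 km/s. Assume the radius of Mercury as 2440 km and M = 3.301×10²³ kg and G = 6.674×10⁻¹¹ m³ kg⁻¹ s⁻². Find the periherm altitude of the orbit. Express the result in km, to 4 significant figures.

periherm altitude ≈ 255.5 km

μ = GM = 6.674×10⁻¹¹ × 3.301×10²³ = 2.203×10¹³ m³/s².
r_a = 2440 + 6971 = 9411.0 km = 9.411×10⁶ m.
Specific energy ε = v²/2 − μ/r = -1.820×10⁶ J/kg, so a = −μ/(2ε) = 6.053×10⁶ m.
The apsides satisfy r_p + r_a = 2a, so the periherm radius is 2a − r_a = 2.696×10⁶ m = 2695.5 km.
Periherm altitude = 2695.5 − 2440 = 255.54 km.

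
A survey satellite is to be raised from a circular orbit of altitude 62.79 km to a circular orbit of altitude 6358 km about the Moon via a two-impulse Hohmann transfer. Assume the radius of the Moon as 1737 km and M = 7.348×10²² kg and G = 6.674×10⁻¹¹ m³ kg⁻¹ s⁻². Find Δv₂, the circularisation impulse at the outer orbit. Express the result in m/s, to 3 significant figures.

Δv ≈ 309 m/s

μ = GM = 6.674×10⁻¹¹ × 7.348×10²² = 4.904×10¹² m³/s².
r₁ = 1737 + 62.79 = 1799.8 km = 1.7998×10⁶ m.
r₂ = 1737 + 6358 = 8095.0 km = 8.0950×10⁶ m.
Transfer ellipse a_t = (r₁ + r₂)/2 = 4.947×10⁶ m.
At r₁: circular v_c1 = √(μ/r₁) = 1651 m/s; transfer-perilune v_p = √[μ(2/r₁ − 1/a_t)] = 2111 m/s.
At r₂: circular v_c2 = √(μ/r₂) = 778.3 m/s; transfer-apolune v_a = √[μ(2/r₂ − 1/a_t)] = 469.5 m/s.
Δv₂ = v_c2 − v_a = 308.9 m/s.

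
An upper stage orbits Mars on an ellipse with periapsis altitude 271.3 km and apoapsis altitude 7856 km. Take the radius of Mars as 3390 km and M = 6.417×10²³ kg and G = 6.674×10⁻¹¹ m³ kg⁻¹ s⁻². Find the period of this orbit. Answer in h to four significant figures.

μ = GM = 6.674×10⁻¹¹ × 6.417×10²³ = 4.283×10¹³ m³/s².
r_p = 3390 + 271.3 = 3661.3 km = 3.6613×10⁶ m.
r_a = 3390 + 7856 = 11246 km = 1.1246×10⁷ m.
Semi-major axis a = (r_p + r_a)/2 = (3661.3 + 11246)/2 = 7453.6 km = 7.454×10⁶ m.
By Kepler's third law T = 2π√(a³/μ) = 2π × 3.110×10³ = 1.954×10⁴ s.
= 5.427 h.

T ≈ 5.427 h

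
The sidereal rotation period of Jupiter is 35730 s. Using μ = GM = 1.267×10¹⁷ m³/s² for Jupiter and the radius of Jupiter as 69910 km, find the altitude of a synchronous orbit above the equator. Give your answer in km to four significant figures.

A synchronous orbit has period T, so by Kepler's third law a = (μT²/4π²)^(1/3).
μT²/4π² = 1.267×10¹⁷ × (3.573×10⁴)² / 39.48 = 4.097×10²⁴ m³.
a = 1.600×10⁸ m = 1.6002×10⁵ km.
Altitude h = a − R = 1.6002×10⁵ − 69910 = 90105 km.

h_sync ≈ 90110 km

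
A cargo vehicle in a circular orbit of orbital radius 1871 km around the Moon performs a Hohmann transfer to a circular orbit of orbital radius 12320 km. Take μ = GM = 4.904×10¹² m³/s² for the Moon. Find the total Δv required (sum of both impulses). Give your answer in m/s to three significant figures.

r₁ = 1871 km = 1.871×10⁶ m.
r₂ = 12320 km = 1.232×10⁷ m.
Transfer ellipse a_t = (r₁ + r₂)/2 = 7.096×10⁶ m.
At r₁: circular v_c1 = √(μ/r₁) = 1619 m/s; transfer-perilune v_p = √[μ(2/r₁ − 1/a_t)] = 2133 m/s.
Δv₁ = v_p − v_c1 = 514.3 m/s.
At r₂: circular v_c2 = √(μ/r₂) = 630.9 m/s; transfer-apolune v_a = √[μ(2/r₂ − 1/a_t)] = 324.0 m/s.
Δv₂ = v_c2 − v_a = 306.9 m/s.
Total Δv = Δv₁ + Δv₂ = 821.3 m/s.

Δv_total ≈ 821 m/s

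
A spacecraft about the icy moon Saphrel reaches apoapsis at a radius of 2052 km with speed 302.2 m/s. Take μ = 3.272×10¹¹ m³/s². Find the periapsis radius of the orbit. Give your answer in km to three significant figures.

r_a = 2.052×10⁶ m.
Specific energy ε = v²/2 − μ/r = -1.138×10⁵ J/kg, so a = −μ/(2ε) = 1.438×10⁶ m.
The apsides satisfy r_p + r_a = 2a, so the periapsis radius is 2a − r_a = 8.234×10⁵ m = 823.43 km.

periapsis radius ≈ 823 km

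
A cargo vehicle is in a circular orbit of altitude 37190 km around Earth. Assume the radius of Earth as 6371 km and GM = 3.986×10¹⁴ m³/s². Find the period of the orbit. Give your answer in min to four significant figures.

T ≈ 1508 min

r = 6371 + 37190 = 43561 km = 4.3561×10⁷ m.
Kepler's third law: T = 2π√(r³/μ) = 2π√((4.356×10⁷)³ / 3.986×10¹⁴).
r³/μ = 2.074×10⁸ s², so T = 2π × 1.440×10⁴ = 9.048×10⁴ s.
Converting: 9.048×10⁴ s ÷ 60.00 = 1508 min.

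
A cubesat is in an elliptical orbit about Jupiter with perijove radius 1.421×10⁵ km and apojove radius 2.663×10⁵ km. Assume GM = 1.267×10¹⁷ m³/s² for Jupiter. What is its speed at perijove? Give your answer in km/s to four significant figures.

v ≈ 34.10 km/s

Semi-major axis a = (r_p + r_a)/2 = 2.0420×10⁵ km = 2.042×10⁸ m.
Vis-viva: v² = μ(2/r − 1/a) = 1.267×10¹⁷ × (1.407×10⁻⁸ − 4.897×10⁻⁹) = 1.163×10⁹ m²/s².
v = 34100 m/s = 34.10 km/s.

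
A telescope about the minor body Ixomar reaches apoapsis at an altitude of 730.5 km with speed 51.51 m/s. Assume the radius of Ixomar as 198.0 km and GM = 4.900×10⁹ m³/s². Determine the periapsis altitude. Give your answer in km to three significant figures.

r_a = 198.0 + 730.5 = 928.50 km = 9.285×10⁵ m.
Specific energy ε = v²/2 − μ/r = -3.951×10³ J/kg, so a = −μ/(2ε) = 6.201×10⁵ m.
The apsides satisfy r_p + r_a = 2a, so the periapsis radius is 2a − r_a = 3.118×10⁵ m = 311.79 km.
Periapsis altitude = 311.79 − 198.0 = 113.79 km.

periapsis altitude ≈ 114 km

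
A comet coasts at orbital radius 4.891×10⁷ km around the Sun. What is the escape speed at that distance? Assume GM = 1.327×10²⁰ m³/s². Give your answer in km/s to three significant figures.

r = 4.891×10⁷ km = 4.891×10¹⁰ m.
Escape speed v_esc = √(2μ/r) = √(2 × 1.327×10²⁰ / 4.891×10¹⁰) = √(5.426×10⁹) = 73660 m/s.
= 73.66 km/s.

v_esc ≈ 73.7 km/s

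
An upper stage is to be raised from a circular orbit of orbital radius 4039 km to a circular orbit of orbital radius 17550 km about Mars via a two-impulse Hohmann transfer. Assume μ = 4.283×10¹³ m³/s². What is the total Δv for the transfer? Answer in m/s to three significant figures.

Δv_total ≈ 1500 m/s

r₁ = 4039 km = 4.039×10⁶ m.
r₂ = 17550 km = 1.755×10⁷ m.
Transfer ellipse a_t = (r₁ + r₂)/2 = 1.079×10⁷ m.
At r₁: circular v_c1 = √(μ/r₁) = 3256 m/s; transfer-periapsis v_p = √[μ(2/r₁ − 1/a_t)] = 4152 m/s.
Δv₁ = v_p − v_c1 = 895.8 m/s.
At r₂: circular v_c2 = √(μ/r₂) = 1562 m/s; transfer-apoapsis v_a = √[μ(2/r₂ − 1/a_t)] = 955.6 m/s.
Δv₂ = v_c2 − v_a = 606.6 m/s.
Total Δv = Δv₁ + Δv₂ = 1502 m/s.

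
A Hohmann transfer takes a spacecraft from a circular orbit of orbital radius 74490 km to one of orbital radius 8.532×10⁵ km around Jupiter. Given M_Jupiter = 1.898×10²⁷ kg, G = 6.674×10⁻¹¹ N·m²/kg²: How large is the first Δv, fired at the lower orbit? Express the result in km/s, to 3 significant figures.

μ = GM = 6.674×10⁻¹¹ × 1.898×10²⁷ = 1.267×10¹⁷ m³/s².
r₁ = 74490 km = 7.449×10⁷ m.
r₂ = 8.532×10⁵ km = 8.532×10⁸ m.
Transfer ellipse a_t = (r₁ + r₂)/2 = 4.638×10⁸ m.
At r₁: circular v_c1 = √(μ/r₁) = 41240 m/s; transfer-perijove v_p = √[μ(2/r₁ − 1/a_t)] = 55930 m/s.
Δv₁ = v_p − v_c1 = 14690 m/s.
= 14.69 km/s.

Δv ≈ 14.7 km/s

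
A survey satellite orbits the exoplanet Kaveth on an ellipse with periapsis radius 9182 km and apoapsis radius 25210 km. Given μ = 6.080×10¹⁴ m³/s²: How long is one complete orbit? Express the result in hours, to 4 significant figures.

T ≈ 5.047 hours

Semi-major axis a = (r_p + r_a)/2 = (9182.0 + 25210)/2 = 17196 km = 1.720×10⁷ m.
By Kepler's third law T = 2π√(a³/μ) = 2π × 2.892×10³ = 1.817×10⁴ s.
= 5.047 hours.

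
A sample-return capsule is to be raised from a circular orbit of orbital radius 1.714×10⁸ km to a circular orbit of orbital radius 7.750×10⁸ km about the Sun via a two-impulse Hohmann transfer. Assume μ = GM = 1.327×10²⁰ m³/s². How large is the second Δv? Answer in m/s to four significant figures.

r₁ = 1.714×10⁸ km = 1.714×10¹¹ m.
r₂ = 7.750×10⁸ km = 7.750×10¹¹ m.
Transfer ellipse a_t = (r₁ + r₂)/2 = 4.732×10¹¹ m.
At r₁: circular v_c1 = √(μ/r₁) = 27820 m/s; transfer-perihelion v_p = √[μ(2/r₁ − 1/a_t)] = 35610 m/s.
At r₂: circular v_c2 = √(μ/r₂) = 13090 m/s; transfer-aphelion v_a = √[μ(2/r₂ − 1/a_t)] = 7875 m/s.
Δv₂ = v_c2 − v_a = 5210 m/s.

Δv ≈ 5210 m/s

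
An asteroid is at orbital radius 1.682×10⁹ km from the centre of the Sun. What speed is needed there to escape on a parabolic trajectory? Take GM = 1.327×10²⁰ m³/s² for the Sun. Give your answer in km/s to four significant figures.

v_esc ≈ 12.56 km/s

r = 1.682×10⁹ km = 1.682×10¹² m.
Escape speed v_esc = √(2μ/r) = √(2 × 1.327×10²⁰ / 1.682×10¹²) = √(1.578×10⁸) = 12560 m/s.
= 12.56 km/s.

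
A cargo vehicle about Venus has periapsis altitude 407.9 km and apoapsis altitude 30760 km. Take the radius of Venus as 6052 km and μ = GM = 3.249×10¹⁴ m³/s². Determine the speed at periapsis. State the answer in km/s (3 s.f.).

v ≈ 9.25 km/s

r_p = 6052 + 407.9 = 6459.9 km = 6.4599×10⁶ m.
r_a = 6052 + 30760 = 36812 km = 3.6812×10⁷ m.
Semi-major axis a = (r_p + r_a)/2 = 21636 km = 2.164×10⁷ m.
Vis-viva: v² = μ(2/r − 1/a) = 3.249×10¹⁴ × (3.096×10⁻⁷ − 4.622×10⁻⁸) = 8.557×10⁷ m²/s².
v = 9251 m/s = 9.251 km/s.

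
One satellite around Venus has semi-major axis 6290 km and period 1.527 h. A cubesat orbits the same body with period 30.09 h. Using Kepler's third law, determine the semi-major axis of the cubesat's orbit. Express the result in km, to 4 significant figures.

Kepler's third law: a³ ∝ T², so a₂ = a₁ (T₂/T₁)^(2/3).
T₂/T₁ = 19.71, (T₂/T₁)^(2/3) = 7.296.
a₂ = 6290 × 7.296 = 45890 km.

a₂ ≈ 45890 km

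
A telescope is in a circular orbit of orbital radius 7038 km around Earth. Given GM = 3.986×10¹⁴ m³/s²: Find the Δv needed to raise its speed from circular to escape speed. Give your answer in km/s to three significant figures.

Δv ≈ 3.12 km/s

r = 7038 km = 7.038×10⁶ m.
Circular speed v_c = √(μ/r) = 7526 m/s.
Escape speed v_esc = √(2μ/r) = √2 × v_c = 10640 m/s.
Δv = v_esc − v_c = 3117 m/s = 3.117 km/s.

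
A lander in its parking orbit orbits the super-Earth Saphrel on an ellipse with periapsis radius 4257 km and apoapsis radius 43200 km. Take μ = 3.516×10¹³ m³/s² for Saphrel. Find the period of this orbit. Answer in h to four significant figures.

Semi-major axis a = (r_p + r_a)/2 = (4257.0 + 43200)/2 = 23728 km = 2.373×10⁷ m.
By Kepler's third law T = 2π√(a³/μ) = 2π × 1.949×10⁴ = 1.225×10⁵ s.
= 34.02 h.

T ≈ 34.02 h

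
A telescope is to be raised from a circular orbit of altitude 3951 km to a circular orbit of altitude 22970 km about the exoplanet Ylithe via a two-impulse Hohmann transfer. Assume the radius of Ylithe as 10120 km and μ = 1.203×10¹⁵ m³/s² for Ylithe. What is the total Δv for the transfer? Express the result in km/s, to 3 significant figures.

r₁ = 10120 + 3951 = 14071 km = 1.4071×10⁷ m.
r₂ = 10120 + 22970 = 33090 km = 3.3090×10⁷ m.
Transfer ellipse a_t = (r₁ + r₂)/2 = 2.358×10⁷ m.
At r₁: circular v_c1 = √(μ/r₁) = 9246 m/s; transfer-periapsis v_p = √[μ(2/r₁ − 1/a_t)] = 10950 m/s.
Δv₁ = v_p − v_c1 = 1707 m/s.
At r₂: circular v_c2 = √(μ/r₂) = 6030 m/s; transfer-apoapsis v_a = √[μ(2/r₂ − 1/a_t)] = 4658 m/s.
Δv₂ = v_c2 − v_a = 1372 m/s.
Total Δv = Δv₁ + Δv₂ = 3079 m/s = 3.079 km/s.

Δv_total ≈ 3.08 km/s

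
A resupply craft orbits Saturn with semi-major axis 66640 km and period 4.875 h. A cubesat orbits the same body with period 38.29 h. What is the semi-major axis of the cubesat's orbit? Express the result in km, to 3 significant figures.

a₂ ≈ 2.63×10⁵ km

Kepler's third law: a³ ∝ T², so a₂ = a₁ (T₂/T₁)^(2/3).
T₂/T₁ = 7.854, (T₂/T₁)^(2/3) = 3.951.
a₂ = 66640 × 3.951 = 2.633×10⁵ km.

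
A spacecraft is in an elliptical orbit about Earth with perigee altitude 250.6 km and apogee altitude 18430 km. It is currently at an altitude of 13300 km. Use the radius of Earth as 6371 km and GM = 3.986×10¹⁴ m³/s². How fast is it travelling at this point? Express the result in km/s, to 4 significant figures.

v ≈ 3.893 km/s

r_p = 6371 + 250.6 = 6621.6 km = 6.6216×10⁶ m.
r_a = 6371 + 18430 = 24801 km = 2.4801×10⁷ m.
r = 6371 + 13300 = 19671 km = 1.967×10⁷ m.
Semi-major axis a = (r_p + r_a)/2 = 15711 km = 1.571×10⁷ m.
Vis-viva: v² = μ(2/r − 1/a) = 3.986×10¹⁴ × (1.017×10⁻⁷ − 6.365×10⁻⁸) = 1.516×10⁷ m²/s².
v = 3893 m/s = 3.893 km/s.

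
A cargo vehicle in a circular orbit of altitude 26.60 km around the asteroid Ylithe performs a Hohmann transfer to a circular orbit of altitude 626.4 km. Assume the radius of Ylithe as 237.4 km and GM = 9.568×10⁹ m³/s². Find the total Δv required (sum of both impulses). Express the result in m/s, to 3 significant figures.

r₁ = 237.4 + 26.60 = 264.00 km = 2.6400×10⁵ m.
r₂ = 237.4 + 626.4 = 863.80 km = 8.6380×10⁵ m.
Transfer ellipse a_t = (r₁ + r₂)/2 = 5.639×10⁵ m.
At r₁: circular v_c1 = √(μ/r₁) = 190.4 m/s; transfer-periapsis v_p = √[μ(2/r₁ − 1/a_t)] = 235.6 m/s.
Δv₁ = v_p − v_c1 = 45.25 m/s.
At r₂: circular v_c2 = √(μ/r₂) = 105.2 m/s; transfer-apoapsis v_a = √[μ(2/r₂ − 1/a_t)] = 72.01 m/s.
Δv₂ = v_c2 − v_a = 33.23 m/s.
Total Δv = Δv₁ + Δv₂ = 78.48 m/s.

Δv_total ≈ 78.5 m/s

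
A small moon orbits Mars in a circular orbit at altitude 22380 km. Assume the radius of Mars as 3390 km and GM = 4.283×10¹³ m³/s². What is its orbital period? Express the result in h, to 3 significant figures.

T ≈ 34.9 h

r = 3390 + 22380 = 25770 km = 2.5770×10⁷ m.
Kepler's third law: T = 2π√(r³/μ) = 2π√((2.577×10⁷)³ / 4.283×10¹³).
r³/μ = 3.996×10⁸ s², so T = 2π × 1.999×10⁴ = 1.256×10⁵ s.
Converting: 1.256×10⁵ s ÷ 3600 = 34.89 h.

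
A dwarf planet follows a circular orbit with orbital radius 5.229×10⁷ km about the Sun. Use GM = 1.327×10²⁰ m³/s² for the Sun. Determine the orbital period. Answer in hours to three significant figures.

T ≈ 1810 hours

r = 5.229×10⁷ km = 5.229×10¹⁰ m.
Kepler's third law: T = 2π√(r³/μ) = 2π√((5.229×10¹⁰)³ / 1.327×10²⁰).
r³/μ = 1.077×10¹² s², so T = 2π × 1.038×10⁶ = 6.522×10⁶ s.
Converting: 6.522×10⁶ s ÷ 3600 = 1812 hours.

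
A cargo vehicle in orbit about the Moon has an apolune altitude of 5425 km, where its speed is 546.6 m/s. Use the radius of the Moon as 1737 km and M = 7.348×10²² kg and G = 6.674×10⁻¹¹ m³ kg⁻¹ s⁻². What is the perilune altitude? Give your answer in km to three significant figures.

μ = GM = 6.674×10⁻¹¹ × 7.348×10²² = 4.904×10¹² m³/s².
r_a = 1737 + 5425 = 7162.0 km = 7.162×10⁶ m.
Specific energy ε = v²/2 − μ/r = -5.353×10⁵ J/kg, so a = −μ/(2ε) = 4.580×10⁶ m.
The apsides satisfy r_p + r_a = 2a, so the perilune radius is 2a − r_a = 1.999×10⁶ m = 1998.5 km.
Perilune altitude = 1998.5 − 1737 = 261.52 km.

perilune altitude ≈ 262 km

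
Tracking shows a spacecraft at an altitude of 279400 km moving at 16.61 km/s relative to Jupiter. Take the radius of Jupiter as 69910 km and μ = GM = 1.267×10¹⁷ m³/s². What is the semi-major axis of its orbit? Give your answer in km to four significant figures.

a ≈ 2.818×10⁵ km

r = 69910 + 279400 = 3.4931×10⁵ km = 3.493×10⁸ m.
Specific orbital energy ε = v²/2 − μ/r = (16610)²/2 − 1.267×10¹⁷/3.493×10⁸ = -2.248×10⁸ J/kg.
Since ε = −μ/(2a), a = −μ/(2ε) = 2.818×10⁸ m = 2.8184×10⁵ km.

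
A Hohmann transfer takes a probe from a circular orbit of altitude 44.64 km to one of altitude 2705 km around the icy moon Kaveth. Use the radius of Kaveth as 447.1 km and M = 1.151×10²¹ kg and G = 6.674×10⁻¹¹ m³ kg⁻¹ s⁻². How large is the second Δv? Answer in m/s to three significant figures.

μ = GM = 6.674×10⁻¹¹ × 1.151×10²¹ = 7.682×10¹⁰ m³/s².
r₁ = 447.1 + 44.64 = 491.74 km = 4.9174×10⁵ m.
r₂ = 447.1 + 2705 = 3152.1 km = 3.1521×10⁶ m.
Transfer ellipse a_t = (r₁ + r₂)/2 = 1.822×10⁶ m.
At r₁: circular v_c1 = √(μ/r₁) = 395.2 m/s; transfer-periapsis v_p = √[μ(2/r₁ − 1/a_t)] = 519.9 m/s.
At r₂: circular v_c2 = √(μ/r₂) = 156.1 m/s; transfer-apoapsis v_a = √[μ(2/r₂ − 1/a_t)] = 81.10 m/s.
Δv₂ = v_c2 − v_a = 75.01 m/s.

Δv ≈ 75.0 m/s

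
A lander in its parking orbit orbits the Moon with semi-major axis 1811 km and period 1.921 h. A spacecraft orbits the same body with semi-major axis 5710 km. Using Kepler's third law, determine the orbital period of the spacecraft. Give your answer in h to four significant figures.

T₂ ≈ 10.75 h

Kepler's third law: T² ∝ a³, so T₂ = T₁ (a₂/a₁)^(3/2).
a₂/a₁ = 3.153, (a₂/a₁)^(3/2) = 5.599.
T₂ = 1.921 × 5.599 = 10.75 h.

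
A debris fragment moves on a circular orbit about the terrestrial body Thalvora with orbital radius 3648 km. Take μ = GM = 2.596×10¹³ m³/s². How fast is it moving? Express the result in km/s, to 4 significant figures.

r = 3648 km = 3.648×10⁶ m.
For a circular orbit v = √(μ/r) = √(2.596×10¹³ / 3.648×10⁶) = √(7.116×10⁶) = 2668 m/s.
That is 2.668 km/s.

v ≈ 2.668 km/s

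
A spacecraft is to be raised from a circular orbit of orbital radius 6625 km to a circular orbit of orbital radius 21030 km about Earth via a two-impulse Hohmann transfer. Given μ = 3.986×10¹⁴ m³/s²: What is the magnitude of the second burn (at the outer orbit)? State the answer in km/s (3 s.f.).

Δv ≈ 1.34 km/s

r₁ = 6625 km = 6.625×10⁶ m.
r₂ = 21030 km = 2.103×10⁷ m.
Transfer ellipse a_t = (r₁ + r₂)/2 = 1.383×10⁷ m.
At r₁: circular v_c1 = √(μ/r₁) = 7757 m/s; transfer-perigee v_p = √[μ(2/r₁ − 1/a_t)] = 9566 m/s.
At r₂: circular v_c2 = √(μ/r₂) = 4354 m/s; transfer-apogee v_a = √[μ(2/r₂ − 1/a_t)] = 3013 m/s.
Δv₂ = v_c2 − v_a = 1340 m/s.
= 1.340 km/s.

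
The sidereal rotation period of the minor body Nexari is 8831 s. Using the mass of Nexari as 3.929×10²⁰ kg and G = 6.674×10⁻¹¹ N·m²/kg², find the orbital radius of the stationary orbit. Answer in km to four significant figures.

μ = GM = 6.674×10⁻¹¹ × 3.929×10²⁰ = 2.622×10¹⁰ m³/s².
A synchronous orbit has period T, so by Kepler's third law a = (μT²/4π²)^(1/3).
μT²/4π² = 2.622×10¹⁰ × (8.831×10³)² / 39.48 = 5.180×10¹⁶ m³.
a = 3.728×10⁵ m = 372.77 km.

r_sync ≈ 372.8 km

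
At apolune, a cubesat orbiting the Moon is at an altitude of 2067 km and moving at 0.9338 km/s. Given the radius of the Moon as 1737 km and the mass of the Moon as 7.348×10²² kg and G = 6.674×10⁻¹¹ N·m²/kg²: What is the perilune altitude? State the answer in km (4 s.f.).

perilune altitude ≈ 206.9 km

μ = GM = 6.674×10⁻¹¹ × 7.348×10²² = 4.904×10¹² m³/s².
r_a = 1737 + 2067 = 3804.0 km = 3.804×10⁶ m.
Specific energy ε = v²/2 − μ/r = -8.532×10⁵ J/kg, so a = −μ/(2ε) = 2.874×10⁶ m.
The apsides satisfy r_p + r_a = 2a, so the perilune radius is 2a − r_a = 1.944×10⁶ m = 1943.9 km.
Perilune altitude = 1943.9 − 1737 = 206.89 km.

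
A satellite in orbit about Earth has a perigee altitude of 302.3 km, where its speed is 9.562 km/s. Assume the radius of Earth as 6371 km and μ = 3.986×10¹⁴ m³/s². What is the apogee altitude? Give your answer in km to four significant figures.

r_p = 6371 + 302.3 = 6673.3 km = 6.673×10⁶ m.
Specific energy ε = v²/2 − μ/r = -1.401×10⁷ J/kg, so a = −μ/(2ε) = 1.422×10⁷ m.
The apsides satisfy r_p + r_a = 2a, so the apogee radius is 2a − r_p = 2.177×10⁷ m = 21768 km.
Apogee altitude = 21768 − 6371 = 15397 km.

apogee altitude ≈ 15400 km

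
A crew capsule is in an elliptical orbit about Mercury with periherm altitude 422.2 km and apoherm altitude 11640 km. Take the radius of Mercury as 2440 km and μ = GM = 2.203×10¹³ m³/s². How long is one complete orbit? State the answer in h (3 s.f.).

T ≈ 9.17 h

r_p = 2440 + 422.2 = 2862.2 km = 2.8622×10⁶ m.
r_a = 2440 + 11640 = 14080 km = 1.4080×10⁷ m.
Semi-major axis a = (r_p + r_a)/2 = (2862.2 + 14080)/2 = 8471.1 km = 8.471×10⁶ m.
By Kepler's third law T = 2π√(a³/μ) = 2π × 5.253×10³ = 3.301×10⁴ s.
= 9.168 h.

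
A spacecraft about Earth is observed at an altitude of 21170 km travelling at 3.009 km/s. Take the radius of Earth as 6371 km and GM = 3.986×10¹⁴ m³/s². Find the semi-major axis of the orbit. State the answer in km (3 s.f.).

a ≈ 20000 km

r = 6371 + 21170 = 27541 km = 2.754×10⁷ m.
Specific orbital energy ε = v²/2 − μ/r = (3009)²/2 − 3.986×10¹⁴/2.754×10⁷ = -9.946×10⁶ J/kg.
Since ε = −μ/(2a), a = −μ/(2ε) = 2.004×10⁷ m = 20038 km.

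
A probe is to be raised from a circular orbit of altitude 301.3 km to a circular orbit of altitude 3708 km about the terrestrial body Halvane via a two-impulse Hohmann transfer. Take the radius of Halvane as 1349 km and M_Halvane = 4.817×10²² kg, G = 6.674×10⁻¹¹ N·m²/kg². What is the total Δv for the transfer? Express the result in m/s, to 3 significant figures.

μ = GM = 6.674×10⁻¹¹ × 4.817×10²² = 3.215×10¹² m³/s².
r₁ = 1349 + 301.3 = 1650.3 km = 1.6503×10⁶ m.
r₂ = 1349 + 3708 = 5057.0 km = 5.0570×10⁶ m.
Transfer ellipse a_t = (r₁ + r₂)/2 = 3.354×10⁶ m.
At r₁: circular v_c1 = √(μ/r₁) = 1396 m/s; transfer-periapsis v_p = √[μ(2/r₁ − 1/a_t)] = 1714 m/s.
Δv₁ = v_p − v_c1 = 318.2 m/s.
At r₂: circular v_c2 = √(μ/r₂) = 797.3 m/s; transfer-apoapsis v_a = √[μ(2/r₂ − 1/a_t)] = 559.3 m/s.
Δv₂ = v_c2 − v_a = 238.0 m/s.
Total Δv = Δv₁ + Δv₂ = 556.2 m/s.

Δv_total ≈ 556 m/s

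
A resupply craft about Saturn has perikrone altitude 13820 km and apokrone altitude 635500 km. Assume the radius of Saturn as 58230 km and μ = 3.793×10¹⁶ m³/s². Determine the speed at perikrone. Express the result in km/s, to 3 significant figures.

v ≈ 30.9 km/s

r_p = 58230 + 13820 = 72050 km = 7.2050×10⁷ m.
r_a = 58230 + 635500 = 693730 km = 6.9373×10⁸ m.
Semi-major axis a = (r_p + r_a)/2 = 3.8289×10⁵ km = 3.829×10⁸ m.
Vis-viva: v² = μ(2/r − 1/a) = 3.793×10¹⁶ × (2.776×10⁻⁸ − 2.612×10⁻⁹) = 9.538×10⁸ m²/s².
v = 30880 m/s = 30.88 km/s.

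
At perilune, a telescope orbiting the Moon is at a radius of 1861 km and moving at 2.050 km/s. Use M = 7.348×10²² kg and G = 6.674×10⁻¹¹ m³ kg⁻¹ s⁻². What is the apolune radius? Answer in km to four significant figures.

μ = GM = 6.674×10⁻¹¹ × 7.348×10²² = 4.904×10¹² m³/s².
r_p = 1.861×10⁶ m.
Specific energy ε = v²/2 − μ/r = -5.339×10⁵ J/kg, so a = −μ/(2ε) = 4.592×10⁶ m.
The apsides satisfy r_p + r_a = 2a, so the apolune radius is 2a − r_p = 7.324×10⁶ m = 7324.0 km.

apolune radius ≈ 7324 km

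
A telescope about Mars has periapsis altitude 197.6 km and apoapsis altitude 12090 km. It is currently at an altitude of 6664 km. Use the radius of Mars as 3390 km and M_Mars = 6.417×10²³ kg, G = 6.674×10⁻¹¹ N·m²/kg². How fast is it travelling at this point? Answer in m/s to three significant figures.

μ = GM = 6.674×10⁻¹¹ × 6.417×10²³ = 4.283×10¹³ m³/s².
r_p = 3390 + 197.6 = 3587.6 km = 3.5876×10⁶ m.
r_a = 3390 + 12090 = 15480 km = 1.5480×10⁷ m.
r = 3390 + 6664 = 10054 km = 1.005×10⁷ m.
Semi-major axis a = (r_p + r_a)/2 = 9533.8 km = 9.534×10⁶ m.
Vis-viva: v² = μ(2/r − 1/a) = 4.283×10¹³ × (1.989×10⁻⁷ − 1.049×10⁻⁷) = 4.027×10⁶ m²/s².
v = 2007 m/s.

v ≈ 2010 m/s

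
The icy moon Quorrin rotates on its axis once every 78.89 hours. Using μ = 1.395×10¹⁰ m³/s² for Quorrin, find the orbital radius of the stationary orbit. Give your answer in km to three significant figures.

r_sync ≈ 3050 km

T = 78.89 hours = 2.840×10⁵ s.
A synchronous orbit has period T, so by Kepler's third law a = (μT²/4π²)^(1/3).
μT²/4π² = 1.395×10¹⁰ × (2.840×10⁵)² / 39.48 = 2.850×10¹⁹ m³.
a = 3.055×10⁶ m = 3054.6 km.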